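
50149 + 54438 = 104587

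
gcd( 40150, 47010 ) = 10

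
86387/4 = 21596 + 3/4 =21596.75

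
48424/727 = 48424/727 = 66.61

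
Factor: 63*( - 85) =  - 3^2*5^1 * 7^1*17^1 = -  5355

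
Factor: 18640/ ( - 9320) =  - 2= - 2^1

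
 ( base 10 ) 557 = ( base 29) j6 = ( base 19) 1a6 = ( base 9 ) 678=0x22D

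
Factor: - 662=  - 2^1 * 331^1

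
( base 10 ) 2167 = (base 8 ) 4167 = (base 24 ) 3i7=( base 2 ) 100001110111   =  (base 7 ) 6214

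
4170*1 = 4170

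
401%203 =198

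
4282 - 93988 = - 89706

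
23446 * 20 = 468920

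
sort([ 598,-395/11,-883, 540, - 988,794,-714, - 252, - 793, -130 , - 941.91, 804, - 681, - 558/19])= [- 988 ,-941.91, - 883, - 793 , - 714, - 681, - 252, -130 , - 395/11,- 558/19, 540,  598,  794,804] 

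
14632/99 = 147  +  79/99 = 147.80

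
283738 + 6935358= 7219096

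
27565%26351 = 1214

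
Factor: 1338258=2^1*3^1*67^1*3329^1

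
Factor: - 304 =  - 2^4*19^1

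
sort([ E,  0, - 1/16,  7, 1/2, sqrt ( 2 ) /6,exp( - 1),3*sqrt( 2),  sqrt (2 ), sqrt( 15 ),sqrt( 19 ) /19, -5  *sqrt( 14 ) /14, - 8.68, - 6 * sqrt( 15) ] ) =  [ - 6 * sqrt( 15 ), - 8.68, - 5*sqrt( 14)/14, - 1/16,0, sqrt( 19)/19,  sqrt( 2)/6, exp ( -1 ) , 1/2, sqrt( 2),  E,sqrt( 15),3*sqrt( 2), 7]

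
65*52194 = 3392610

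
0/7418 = 0=0.00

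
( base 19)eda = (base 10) 5311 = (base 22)AL9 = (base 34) 4k7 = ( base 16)14BF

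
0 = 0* 9888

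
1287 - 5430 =-4143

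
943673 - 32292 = 911381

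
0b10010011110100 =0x24F4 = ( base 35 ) 7pa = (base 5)300320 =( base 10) 9460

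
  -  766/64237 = - 766/64237  =  - 0.01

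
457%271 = 186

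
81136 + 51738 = 132874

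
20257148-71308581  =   - 51051433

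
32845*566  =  18590270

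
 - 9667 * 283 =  - 2735761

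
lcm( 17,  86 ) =1462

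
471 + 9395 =9866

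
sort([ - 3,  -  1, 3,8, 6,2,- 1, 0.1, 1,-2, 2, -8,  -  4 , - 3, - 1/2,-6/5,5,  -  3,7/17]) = [  -  8,- 4, - 3, - 3, - 3,  -  2, - 6/5,-1, - 1,  -  1/2,0.1 , 7/17,1, 2 , 2,  3,5, 6,8 ] 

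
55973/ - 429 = - 131 + 226/429= - 130.47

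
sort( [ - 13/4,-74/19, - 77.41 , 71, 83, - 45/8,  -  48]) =[ - 77.41, - 48,-45/8, - 74/19, - 13/4 , 71, 83]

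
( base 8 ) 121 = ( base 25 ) 36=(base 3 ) 10000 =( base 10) 81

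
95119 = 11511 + 83608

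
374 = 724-350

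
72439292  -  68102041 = 4337251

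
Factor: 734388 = 2^2*3^1* 19^1*3221^1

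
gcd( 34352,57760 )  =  304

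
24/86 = 12/43 = 0.28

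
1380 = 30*46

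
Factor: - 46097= - 31^1*1487^1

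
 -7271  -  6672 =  - 13943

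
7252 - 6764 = 488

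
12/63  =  4/21 =0.19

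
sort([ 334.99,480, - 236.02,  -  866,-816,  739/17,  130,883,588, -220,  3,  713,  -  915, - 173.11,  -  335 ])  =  [  -  915,  -  866,  -  816, - 335,-236.02,  -  220, - 173.11,  3, 739/17,130,334.99 , 480, 588,713,883 ]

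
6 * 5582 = 33492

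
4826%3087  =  1739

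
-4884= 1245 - 6129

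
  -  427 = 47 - 474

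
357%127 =103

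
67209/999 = 22403/333  =  67.28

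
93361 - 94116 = - 755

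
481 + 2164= 2645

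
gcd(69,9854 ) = 1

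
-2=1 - 3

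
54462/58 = 939 = 939.00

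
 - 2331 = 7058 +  - 9389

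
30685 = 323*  95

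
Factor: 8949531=3^1*17^1*175481^1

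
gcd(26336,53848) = 8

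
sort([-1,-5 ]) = [-5, - 1]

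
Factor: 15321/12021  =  4007^( - 1) * 5107^1 = 5107/4007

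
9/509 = 9/509  =  0.02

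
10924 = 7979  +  2945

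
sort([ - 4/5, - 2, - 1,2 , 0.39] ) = [ -2,-1,-4/5,  0.39,2 ]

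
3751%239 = 166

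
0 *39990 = 0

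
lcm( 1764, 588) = 1764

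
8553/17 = 503  +  2/17  =  503.12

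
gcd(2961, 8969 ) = 1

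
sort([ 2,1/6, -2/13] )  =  [- 2/13,1/6 , 2 ]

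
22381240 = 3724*6010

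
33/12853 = 33/12853 = 0.00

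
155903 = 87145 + 68758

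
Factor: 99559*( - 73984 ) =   -  2^8*17^2*99559^1 = -  7365773056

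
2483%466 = 153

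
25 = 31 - 6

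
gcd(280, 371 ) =7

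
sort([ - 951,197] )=[ - 951,197]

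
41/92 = 41/92=0.45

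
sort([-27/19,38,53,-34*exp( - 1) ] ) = [ - 34*exp( -1 ), - 27/19,38, 53] 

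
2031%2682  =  2031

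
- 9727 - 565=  - 10292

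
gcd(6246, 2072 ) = 2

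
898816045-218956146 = 679859899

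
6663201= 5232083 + 1431118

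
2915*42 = 122430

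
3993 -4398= -405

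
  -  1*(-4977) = 4977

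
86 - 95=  - 9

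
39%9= 3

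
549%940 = 549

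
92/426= 46/213 = 0.22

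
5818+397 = 6215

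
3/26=3/26 = 0.12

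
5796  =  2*2898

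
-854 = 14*(-61)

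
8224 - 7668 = 556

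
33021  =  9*3669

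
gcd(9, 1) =1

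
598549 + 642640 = 1241189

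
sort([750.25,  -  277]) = [-277,750.25]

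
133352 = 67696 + 65656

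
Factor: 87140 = 2^2*5^1 * 4357^1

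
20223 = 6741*3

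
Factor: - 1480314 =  - 2^1*3^1 *11^2*2039^1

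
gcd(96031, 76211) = 1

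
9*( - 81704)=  - 735336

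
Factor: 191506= 2^1 *7^1*13679^1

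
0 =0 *16942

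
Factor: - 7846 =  - 2^1*3923^1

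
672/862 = 336/431 = 0.78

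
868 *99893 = 86707124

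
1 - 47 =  - 46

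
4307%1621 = 1065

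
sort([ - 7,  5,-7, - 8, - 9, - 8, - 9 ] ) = [ -9, - 9,  -  8, - 8 ,  -  7, - 7,5 ]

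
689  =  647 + 42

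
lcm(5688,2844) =5688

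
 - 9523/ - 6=9523/6 =1587.17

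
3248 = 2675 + 573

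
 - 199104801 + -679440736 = - 878545537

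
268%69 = 61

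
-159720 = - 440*363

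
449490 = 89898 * 5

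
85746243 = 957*89599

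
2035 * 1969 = 4006915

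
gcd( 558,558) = 558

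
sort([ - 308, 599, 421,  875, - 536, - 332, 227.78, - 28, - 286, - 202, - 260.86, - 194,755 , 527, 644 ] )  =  [ - 536, - 332, - 308, - 286, - 260.86,- 202, - 194 , - 28, 227.78 , 421,  527,599,644,  755, 875 ]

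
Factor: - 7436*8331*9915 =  - 2^2*3^2*5^1*11^1*13^2*661^1*2777^1 = - 614227468140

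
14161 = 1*14161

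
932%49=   1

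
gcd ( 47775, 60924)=3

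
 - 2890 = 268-3158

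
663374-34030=629344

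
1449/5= 1449/5= 289.80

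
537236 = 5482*98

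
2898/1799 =1 + 157/257 =1.61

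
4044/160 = 1011/40 = 25.27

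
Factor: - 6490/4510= - 41^( - 1)*59^1 = -  59/41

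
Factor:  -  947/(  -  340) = 2^( - 2 )*5^( - 1)*17^( - 1 )*947^1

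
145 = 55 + 90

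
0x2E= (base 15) 31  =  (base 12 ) 3A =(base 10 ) 46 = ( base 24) 1m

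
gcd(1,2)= 1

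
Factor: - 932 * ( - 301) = 280532 = 2^2* 7^1*43^1 * 233^1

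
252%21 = 0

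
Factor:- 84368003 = -3359^1*25117^1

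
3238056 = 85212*38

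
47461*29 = 1376369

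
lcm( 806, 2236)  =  69316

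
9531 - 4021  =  5510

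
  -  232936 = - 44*5294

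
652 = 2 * 326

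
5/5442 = 5/5442  =  0.00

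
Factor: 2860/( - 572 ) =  - 5 = - 5^1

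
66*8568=565488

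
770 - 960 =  - 190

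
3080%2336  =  744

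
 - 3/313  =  - 1  +  310/313=-0.01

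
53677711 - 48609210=5068501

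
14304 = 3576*4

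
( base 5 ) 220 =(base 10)60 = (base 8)74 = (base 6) 140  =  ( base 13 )48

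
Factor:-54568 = -2^3*19^1*359^1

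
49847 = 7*7121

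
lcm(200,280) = 1400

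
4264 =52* 82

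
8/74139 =8/74139 = 0.00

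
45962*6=275772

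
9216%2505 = 1701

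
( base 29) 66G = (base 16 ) 1474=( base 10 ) 5236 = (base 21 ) BI7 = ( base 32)53k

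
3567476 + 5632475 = 9199951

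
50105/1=50105 = 50105.00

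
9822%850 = 472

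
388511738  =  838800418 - 450288680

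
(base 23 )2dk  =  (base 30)1fr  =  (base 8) 2541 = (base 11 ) 1042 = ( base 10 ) 1377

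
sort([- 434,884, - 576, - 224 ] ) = [ - 576 ,-434,  -  224,884]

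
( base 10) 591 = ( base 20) 19B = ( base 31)J2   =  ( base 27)LO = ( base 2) 1001001111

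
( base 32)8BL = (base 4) 2011311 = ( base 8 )20565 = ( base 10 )8565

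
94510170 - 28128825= 66381345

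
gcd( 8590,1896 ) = 2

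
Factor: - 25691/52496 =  - 2^( -4)*17^(-1 )  *  23^1*193^( - 1)*1117^1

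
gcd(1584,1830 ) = 6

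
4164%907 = 536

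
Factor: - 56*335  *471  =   - 2^3*3^1*5^1*7^1*67^1 * 157^1 = - 8835960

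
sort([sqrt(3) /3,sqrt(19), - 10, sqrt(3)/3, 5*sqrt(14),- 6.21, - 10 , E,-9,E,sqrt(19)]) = [ - 10, - 10, -9, - 6.21,sqrt( 3)/3, sqrt(3 ) /3, E,E,sqrt(19),sqrt( 19),5*sqrt(14)] 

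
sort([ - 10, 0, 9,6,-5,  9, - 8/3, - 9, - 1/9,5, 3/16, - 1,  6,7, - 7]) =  [ - 10, - 9, - 7,-5, -8/3, - 1 , - 1/9,0,3/16,5, 6, 6, 7, 9,9]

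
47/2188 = 47/2188 = 0.02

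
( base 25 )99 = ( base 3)22200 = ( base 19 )c6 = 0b11101010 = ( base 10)234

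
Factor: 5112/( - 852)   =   - 6 = - 2^1*3^1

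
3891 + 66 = 3957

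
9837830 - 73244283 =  - 63406453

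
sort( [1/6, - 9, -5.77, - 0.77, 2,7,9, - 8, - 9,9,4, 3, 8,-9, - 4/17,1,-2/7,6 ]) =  [ - 9, - 9, - 9,  -  8, - 5.77, - 0.77,  -  2/7, - 4/17,1/6,1 , 2, 3, 4, 6,7, 8, 9  ,  9] 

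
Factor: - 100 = - 2^2*5^2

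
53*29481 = 1562493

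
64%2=0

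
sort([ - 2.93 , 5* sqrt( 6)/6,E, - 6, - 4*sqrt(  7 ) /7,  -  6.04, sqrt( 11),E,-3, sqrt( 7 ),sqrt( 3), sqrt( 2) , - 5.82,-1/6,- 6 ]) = [-6.04, - 6, - 6,-5.82, - 3, - 2.93, - 4*sqrt( 7)/7, - 1/6, sqrt( 2 ),sqrt(3 ), 5*sqrt(6 )/6, sqrt(7), E, E, sqrt( 11 ) ]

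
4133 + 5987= 10120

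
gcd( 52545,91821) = 3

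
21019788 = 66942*314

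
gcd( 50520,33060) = 60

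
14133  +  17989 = 32122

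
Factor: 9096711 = 3^1*13^1 * 41^1*5689^1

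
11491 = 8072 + 3419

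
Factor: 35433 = 3^2*31^1*127^1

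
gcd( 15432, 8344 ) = 8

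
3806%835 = 466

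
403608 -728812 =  - 325204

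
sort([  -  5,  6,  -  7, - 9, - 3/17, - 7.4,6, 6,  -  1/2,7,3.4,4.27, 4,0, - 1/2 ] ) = [ - 9,-7.4 ,  -  7,-5, -1/2  , - 1/2,  -  3/17,0, 3.4,  4, 4.27 , 6,  6,6 , 7] 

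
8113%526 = 223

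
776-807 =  - 31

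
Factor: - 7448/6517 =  -8/7  =  -2^3 * 7^ ( - 1) 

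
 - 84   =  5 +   -  89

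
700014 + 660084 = 1360098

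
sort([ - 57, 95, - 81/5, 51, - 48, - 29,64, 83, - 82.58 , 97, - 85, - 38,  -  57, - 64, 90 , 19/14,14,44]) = [- 85, - 82.58,  -  64, - 57,-57,-48, - 38, -29, -81/5, 19/14, 14, 44, 51, 64,83, 90, 95 , 97]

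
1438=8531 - 7093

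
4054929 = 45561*89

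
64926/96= 10821/16= 676.31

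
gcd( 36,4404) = 12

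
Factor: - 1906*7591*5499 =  - 2^1*3^2*13^1 * 47^1*953^1*7591^1 = - 79561984554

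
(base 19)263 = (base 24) 1an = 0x347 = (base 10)839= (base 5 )11324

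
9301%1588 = 1361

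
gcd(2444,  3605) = 1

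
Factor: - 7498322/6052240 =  - 3749161/3026120 = - 2^ ( - 3)* 5^(-1) * 13^1*23^1 * 12539^1 * 75653^( - 1 ) 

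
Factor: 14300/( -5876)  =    -  275/113 =- 5^2 * 11^1*113^( - 1)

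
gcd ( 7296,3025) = 1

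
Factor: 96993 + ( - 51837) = 2^2*3^1*53^1*71^1 = 45156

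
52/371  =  52/371 = 0.14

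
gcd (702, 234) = 234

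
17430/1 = 17430 = 17430.00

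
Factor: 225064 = 2^3*7^1 * 4019^1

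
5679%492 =267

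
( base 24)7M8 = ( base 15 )1548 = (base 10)4568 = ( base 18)e1e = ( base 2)1000111011000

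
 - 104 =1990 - 2094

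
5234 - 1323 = 3911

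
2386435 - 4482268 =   -  2095833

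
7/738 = 7/738 = 0.01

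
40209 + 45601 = 85810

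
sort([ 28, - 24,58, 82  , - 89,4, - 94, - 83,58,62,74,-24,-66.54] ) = [ - 94, -89 ,  -  83, - 66.54,-24,-24, 4,28, 58, 58,62,  74, 82]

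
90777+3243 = 94020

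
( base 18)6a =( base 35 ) 3d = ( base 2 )1110110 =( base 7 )226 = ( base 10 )118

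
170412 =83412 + 87000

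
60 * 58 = 3480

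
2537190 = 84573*30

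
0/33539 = 0  =  0.00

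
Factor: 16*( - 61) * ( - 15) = 2^4 *3^1*5^1*61^1 = 14640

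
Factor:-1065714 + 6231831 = 3^2*11^1*52183^1 = 5166117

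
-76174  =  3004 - 79178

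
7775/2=3887 + 1/2 = 3887.50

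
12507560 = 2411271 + 10096289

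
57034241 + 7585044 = 64619285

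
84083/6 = 14013 +5/6  =  14013.83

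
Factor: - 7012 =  - 2^2*1753^1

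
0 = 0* (-482 ) 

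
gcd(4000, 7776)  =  32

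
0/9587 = 0 = 0.00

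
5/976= 5/976= 0.01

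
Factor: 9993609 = 3^2 *1110401^1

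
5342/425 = 12 +242/425 = 12.57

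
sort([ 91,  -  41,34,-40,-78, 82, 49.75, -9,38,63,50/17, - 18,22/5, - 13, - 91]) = [-91,-78, - 41, - 40,-18, - 13, - 9, 50/17 , 22/5, 34, 38,49.75, 63,82, 91]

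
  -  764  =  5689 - 6453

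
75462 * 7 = 528234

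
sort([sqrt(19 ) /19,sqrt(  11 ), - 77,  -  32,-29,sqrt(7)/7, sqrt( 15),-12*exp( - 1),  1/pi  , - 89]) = [ - 89,-77, - 32, - 29, - 12  *  exp(-1), sqrt( 19)/19, 1/pi, sqrt ( 7 )/7,  sqrt(11 ),sqrt( 15)] 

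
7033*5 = 35165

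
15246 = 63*242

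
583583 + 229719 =813302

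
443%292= 151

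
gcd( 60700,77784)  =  4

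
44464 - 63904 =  - 19440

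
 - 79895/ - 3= 79895/3 = 26631.67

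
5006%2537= 2469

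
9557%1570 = 137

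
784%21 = 7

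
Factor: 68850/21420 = 2^(-1)*3^2* 5^1*7^(-1) = 45/14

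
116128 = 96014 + 20114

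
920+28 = 948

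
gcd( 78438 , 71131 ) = 1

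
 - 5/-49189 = 5/49189= 0.00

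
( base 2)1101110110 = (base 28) 13I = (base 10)886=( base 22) 1i6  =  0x376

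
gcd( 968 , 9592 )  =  88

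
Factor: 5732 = 2^2*1433^1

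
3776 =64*59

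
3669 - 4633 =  - 964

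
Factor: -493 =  -17^1*29^1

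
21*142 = 2982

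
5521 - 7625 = -2104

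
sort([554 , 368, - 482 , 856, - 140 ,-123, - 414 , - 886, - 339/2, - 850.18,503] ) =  [ - 886, - 850.18,-482, - 414, - 339/2, - 140, - 123 , 368,503 , 554,856 ] 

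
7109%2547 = 2015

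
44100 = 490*90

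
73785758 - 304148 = 73481610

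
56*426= 23856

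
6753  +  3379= 10132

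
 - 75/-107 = 75/107 = 0.70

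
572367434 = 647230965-74863531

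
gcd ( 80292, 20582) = 2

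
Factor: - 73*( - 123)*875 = 3^1 * 5^3*7^1*41^1*73^1 = 7856625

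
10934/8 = 1366 + 3/4=1366.75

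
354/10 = 35  +  2/5 = 35.40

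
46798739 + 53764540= 100563279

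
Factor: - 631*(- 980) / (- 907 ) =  - 618380/907  =  -2^2*5^1 * 7^2*631^1 *907^( - 1)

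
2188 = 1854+334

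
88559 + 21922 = 110481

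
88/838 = 44/419 = 0.11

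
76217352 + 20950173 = 97167525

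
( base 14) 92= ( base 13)9b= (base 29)4C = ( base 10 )128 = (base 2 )10000000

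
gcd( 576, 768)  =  192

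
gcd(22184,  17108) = 188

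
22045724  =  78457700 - 56411976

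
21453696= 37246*576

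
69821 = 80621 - 10800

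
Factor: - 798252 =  - 2^2*3^1*7^1*13^1*17^1* 43^1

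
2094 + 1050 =3144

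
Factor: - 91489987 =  - 83^1*223^1*4943^1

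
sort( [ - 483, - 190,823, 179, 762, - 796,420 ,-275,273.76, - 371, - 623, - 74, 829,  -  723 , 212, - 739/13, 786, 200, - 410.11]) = [ - 796, - 723, - 623, - 483, - 410.11, - 371, - 275, - 190, - 74,-739/13 , 179, 200,212, 273.76 , 420, 762, 786, 823,829 ] 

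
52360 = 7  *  7480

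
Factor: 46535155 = 5^1*199^1 * 46769^1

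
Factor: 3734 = 2^1*1867^1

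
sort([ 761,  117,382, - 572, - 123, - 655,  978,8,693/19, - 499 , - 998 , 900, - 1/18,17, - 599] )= [ - 998, - 655, - 599, - 572, - 499,-123, - 1/18,8,17,  693/19,117,  382,761, 900, 978 ]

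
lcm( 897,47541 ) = 47541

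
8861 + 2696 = 11557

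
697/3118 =697/3118 = 0.22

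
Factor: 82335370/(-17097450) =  - 3^(- 1 )*5^( - 1)*13^1*127^1 * 4987^1 * 113983^( - 1) = - 8233537/1709745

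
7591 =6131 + 1460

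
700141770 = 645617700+54524070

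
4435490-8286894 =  - 3851404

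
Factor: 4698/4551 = 1566/1517 =2^1*3^3*29^1*37^( - 1 )*41^(-1)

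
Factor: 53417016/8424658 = 26708508/4212329 = 2^2*3^3*11^(-1 )*247301^1 * 382939^(-1 ) 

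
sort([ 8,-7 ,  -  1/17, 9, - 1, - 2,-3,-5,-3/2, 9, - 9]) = [ - 9, - 7 ,  -  5, - 3,-2,-3/2, - 1,  -  1/17, 8, 9,  9 ] 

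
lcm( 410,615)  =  1230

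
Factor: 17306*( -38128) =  - 659843168=- 2^5*17^1*509^1*2383^1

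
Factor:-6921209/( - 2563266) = 2^(-1 )*3^( - 1 ) * 31^(-1 )*13781^( - 1)*6921209^1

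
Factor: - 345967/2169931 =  - 20351/127643 = - 47^1*433^1*127643^( -1 )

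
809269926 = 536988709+272281217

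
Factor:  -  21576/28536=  - 31^1*41^ (- 1) = -31/41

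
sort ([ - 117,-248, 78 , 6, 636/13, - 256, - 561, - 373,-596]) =[ - 596, - 561  , - 373 , - 256,-248, - 117,  6, 636/13, 78]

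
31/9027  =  31/9027 = 0.00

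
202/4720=101/2360 = 0.04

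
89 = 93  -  4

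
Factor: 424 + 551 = 3^1*5^2*13^1 =975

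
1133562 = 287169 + 846393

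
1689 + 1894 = 3583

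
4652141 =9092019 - 4439878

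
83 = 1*83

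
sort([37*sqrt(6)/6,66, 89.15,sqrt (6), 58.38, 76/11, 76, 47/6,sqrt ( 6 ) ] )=[sqrt( 6), sqrt(6),76/11,47/6, 37*sqrt(6)/6, 58.38,66, 76, 89.15]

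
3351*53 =177603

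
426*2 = 852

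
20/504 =5/126=0.04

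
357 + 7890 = 8247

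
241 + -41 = 200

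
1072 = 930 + 142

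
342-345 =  - 3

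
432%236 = 196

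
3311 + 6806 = 10117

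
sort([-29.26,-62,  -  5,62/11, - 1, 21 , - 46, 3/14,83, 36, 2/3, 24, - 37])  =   [ - 62,-46, - 37, - 29.26,-5, - 1,3/14, 2/3,62/11, 21,  24,36,83]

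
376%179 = 18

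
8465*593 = 5019745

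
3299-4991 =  - 1692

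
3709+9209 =12918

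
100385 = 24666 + 75719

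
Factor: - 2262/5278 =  - 3/7 = - 3^1 *7^( - 1)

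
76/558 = 38/279 = 0.14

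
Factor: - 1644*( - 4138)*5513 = 2^3*3^1*37^1 *137^1*149^1*2069^1= 37504233336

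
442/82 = 5  +  16/41 = 5.39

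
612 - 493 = 119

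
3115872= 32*97371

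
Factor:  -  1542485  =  -5^1*7^1*44071^1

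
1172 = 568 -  - 604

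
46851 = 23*2037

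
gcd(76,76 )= 76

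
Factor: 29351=7^2*599^1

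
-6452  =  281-6733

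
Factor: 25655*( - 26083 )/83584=- 669159365/83584 = - 2^( - 7)*5^1 * 7^1 * 653^( -1 ) * 733^1*26083^1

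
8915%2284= 2063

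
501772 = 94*5338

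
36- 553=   -517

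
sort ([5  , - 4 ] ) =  [- 4, 5 ] 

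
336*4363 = 1465968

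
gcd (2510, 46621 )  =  1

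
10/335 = 2/67 = 0.03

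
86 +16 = 102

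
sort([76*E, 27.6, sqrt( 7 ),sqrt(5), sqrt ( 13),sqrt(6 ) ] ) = [ sqrt( 5 ), sqrt (6),  sqrt(7 ), sqrt( 13 ), 27.6,76*  E ] 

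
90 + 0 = 90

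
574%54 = 34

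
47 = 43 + 4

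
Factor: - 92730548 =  - 2^2 *31^1  *  747827^1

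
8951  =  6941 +2010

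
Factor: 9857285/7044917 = 5^1*11^( - 1)*71^1 * 197^( - 1)*3251^(-1)*27767^1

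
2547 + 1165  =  3712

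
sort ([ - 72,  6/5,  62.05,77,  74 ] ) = [ - 72,6/5,  62.05,  74, 77] 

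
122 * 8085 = 986370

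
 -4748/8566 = -2374/4283 = -0.55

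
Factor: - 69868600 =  - 2^3*5^2*349343^1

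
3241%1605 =31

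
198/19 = 10 +8/19  =  10.42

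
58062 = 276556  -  218494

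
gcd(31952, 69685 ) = 1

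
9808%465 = 43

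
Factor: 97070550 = 2^1*3^1*5^2*211^1*3067^1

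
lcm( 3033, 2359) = 21231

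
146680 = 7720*19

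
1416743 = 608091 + 808652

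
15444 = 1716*9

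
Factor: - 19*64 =-2^6*19^1 = - 1216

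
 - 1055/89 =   -  1055/89 = - 11.85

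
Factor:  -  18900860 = -2^2*5^1*11^1*53^1*1621^1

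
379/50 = 7 + 29/50 =7.58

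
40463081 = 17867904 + 22595177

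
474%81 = 69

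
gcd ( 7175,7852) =1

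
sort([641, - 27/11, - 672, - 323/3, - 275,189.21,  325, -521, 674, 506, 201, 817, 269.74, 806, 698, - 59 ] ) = [-672 , - 521, - 275, - 323/3, - 59, - 27/11,189.21, 201,269.74,  325,  506 , 641, 674, 698,806,817] 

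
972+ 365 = 1337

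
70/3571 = 70/3571 = 0.02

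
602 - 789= - 187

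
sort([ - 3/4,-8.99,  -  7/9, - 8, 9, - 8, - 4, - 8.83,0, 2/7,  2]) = [ - 8.99, - 8.83,-8 ,-8, - 4,-7/9 , - 3/4, 0,2/7,2,9 ]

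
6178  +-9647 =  - 3469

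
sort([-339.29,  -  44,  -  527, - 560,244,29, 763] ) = [ - 560, - 527, - 339.29, - 44,  29, 244,763 ]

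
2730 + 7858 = 10588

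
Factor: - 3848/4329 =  - 2^3 * 3^( - 2 ) = - 8/9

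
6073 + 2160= 8233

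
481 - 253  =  228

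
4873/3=1624 + 1/3 = 1624.33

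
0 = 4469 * 0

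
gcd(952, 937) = 1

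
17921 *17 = 304657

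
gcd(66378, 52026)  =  1794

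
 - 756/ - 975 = 252/325 = 0.78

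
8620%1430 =40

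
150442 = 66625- -83817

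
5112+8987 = 14099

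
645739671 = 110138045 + 535601626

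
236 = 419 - 183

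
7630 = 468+7162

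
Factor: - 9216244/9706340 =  - 2304061/2426585  =  -5^( - 1)*7^(-1)*17^1*19^( - 1 )*41^( - 1)*89^(  -  1)*135533^1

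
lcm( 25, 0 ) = 0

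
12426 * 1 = 12426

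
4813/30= 4813/30  =  160.43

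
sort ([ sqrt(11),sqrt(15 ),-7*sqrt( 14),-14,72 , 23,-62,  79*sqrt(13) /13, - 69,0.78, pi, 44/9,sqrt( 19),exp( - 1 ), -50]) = [ - 69 , - 62, - 50,- 7 * sqrt(14 ), - 14,exp(-1 ) , 0.78 , pi,sqrt(11 ), sqrt( 15),sqrt(19 ),44/9,79* sqrt (13 )/13,  23, 72]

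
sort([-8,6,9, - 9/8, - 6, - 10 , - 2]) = [ -10,-8,- 6,  -  2, - 9/8,6,9] 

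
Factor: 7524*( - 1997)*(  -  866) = 13012020648 =2^3  *  3^2 * 11^1*19^1*433^1*1997^1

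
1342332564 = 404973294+937359270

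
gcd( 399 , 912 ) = 57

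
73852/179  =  73852/179  =  412.58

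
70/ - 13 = - 70/13 = - 5.38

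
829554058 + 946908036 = 1776462094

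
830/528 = 1+151/264 = 1.57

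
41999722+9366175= 51365897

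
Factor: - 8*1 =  - 2^3=- 8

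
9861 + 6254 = 16115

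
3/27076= 3/27076 = 0.00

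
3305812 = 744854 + 2560958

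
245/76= 3 + 17/76 = 3.22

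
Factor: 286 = 2^1 * 11^1 * 13^1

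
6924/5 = 1384 + 4/5 =1384.80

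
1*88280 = 88280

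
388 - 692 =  -304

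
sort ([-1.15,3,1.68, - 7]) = [ - 7, - 1.15,1.68,3]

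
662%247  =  168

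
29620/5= 5924= 5924.00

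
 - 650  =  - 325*2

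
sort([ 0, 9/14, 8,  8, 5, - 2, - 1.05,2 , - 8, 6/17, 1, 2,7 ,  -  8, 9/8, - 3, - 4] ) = [ - 8, - 8,-4, - 3, - 2, - 1.05, 0,6/17,9/14,1,  9/8,2,2,5,7,8, 8]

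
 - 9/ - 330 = 3/110 = 0.03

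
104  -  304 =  - 200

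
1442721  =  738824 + 703897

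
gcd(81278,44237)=1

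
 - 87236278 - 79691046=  - 166927324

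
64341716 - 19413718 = 44927998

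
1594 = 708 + 886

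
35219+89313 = 124532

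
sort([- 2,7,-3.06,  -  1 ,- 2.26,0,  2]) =[-3.06  , - 2.26, - 2 ,-1, 0, 2,7 ]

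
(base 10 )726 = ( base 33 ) m0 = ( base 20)1g6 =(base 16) 2D6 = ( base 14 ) 39c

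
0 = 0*39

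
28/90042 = 14/45021= 0.00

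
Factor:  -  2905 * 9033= - 26240865 = - 3^1 * 5^1*7^1 * 83^1*3011^1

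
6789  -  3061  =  3728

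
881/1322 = 881/1322  =  0.67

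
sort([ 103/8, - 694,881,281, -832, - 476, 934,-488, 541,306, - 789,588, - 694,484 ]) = [  -  832,- 789,-694, - 694 ,  -  488,  -  476,103/8, 281,306 , 484, 541, 588,881,934]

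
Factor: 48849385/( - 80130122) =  - 2^( - 1) * 5^1*13^1*1021^( - 1)*39241^ ( - 1)*751529^1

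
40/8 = 5 = 5.00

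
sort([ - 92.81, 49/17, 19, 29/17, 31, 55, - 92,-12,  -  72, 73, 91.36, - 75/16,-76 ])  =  [ - 92.81,  -  92, - 76, - 72,-12,- 75/16, 29/17 , 49/17, 19, 31, 55,73,  91.36 ]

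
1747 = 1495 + 252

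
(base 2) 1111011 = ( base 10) 123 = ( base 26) 4j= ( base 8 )173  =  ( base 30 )43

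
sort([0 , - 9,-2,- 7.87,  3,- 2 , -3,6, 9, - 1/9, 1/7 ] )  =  [ - 9,- 7.87, - 3, - 2,-2, - 1/9,0,1/7,3,6, 9]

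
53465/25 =2138 + 3/5 = 2138.60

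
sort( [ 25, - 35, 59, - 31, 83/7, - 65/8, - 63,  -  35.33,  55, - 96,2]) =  [ - 96, -63, - 35.33,-35, - 31 , - 65/8, 2, 83/7, 25, 55, 59]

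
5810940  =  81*71740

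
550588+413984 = 964572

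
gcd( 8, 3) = 1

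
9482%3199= 3084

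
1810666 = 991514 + 819152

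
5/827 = 5/827 =0.01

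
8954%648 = 530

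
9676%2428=2392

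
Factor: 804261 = 3^1 *227^1*1181^1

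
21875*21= 459375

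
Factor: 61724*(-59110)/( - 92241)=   3648505640/92241 = 2^3 * 3^(-2)*5^1*13^1*23^1*37^(  -  1)*257^1 *277^(-1)*1187^1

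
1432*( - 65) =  - 93080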